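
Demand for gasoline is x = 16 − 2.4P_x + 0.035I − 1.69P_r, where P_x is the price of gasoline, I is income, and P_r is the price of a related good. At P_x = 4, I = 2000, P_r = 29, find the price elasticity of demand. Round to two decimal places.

-0.35

x = 16 − 2.4(4) + 0.035(2000) − 1.69(29) = 16 − 9.6 + 70 − 49.01 = 27.39.
∂x/∂P_x = −2.4, so E_p = (−2.4)·(4/27.39) ≈ -0.35.
|E_p| < 1: demand is inelastic.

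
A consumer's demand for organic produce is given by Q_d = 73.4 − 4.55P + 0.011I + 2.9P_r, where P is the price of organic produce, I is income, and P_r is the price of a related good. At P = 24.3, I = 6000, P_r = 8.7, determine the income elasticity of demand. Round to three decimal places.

Q_d = 73.4 − 4.55(24.3) + 0.011(6000) + 2.9(8.7) = 73.4 − 110.565 + 66 + 25.23 = 54.065.
∂Q_d/∂I = +0.011, so E_I = 0.011·(6000/54.065) ≈ 1.221.
E_I > 1: normal good (luxury).

1.221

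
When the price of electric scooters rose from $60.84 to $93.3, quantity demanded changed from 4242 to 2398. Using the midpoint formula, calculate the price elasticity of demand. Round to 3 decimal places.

-1.319

%Δq = (2398 − 4242)/[(4242 + 2398)/2] = -1844/3320 ≈ -0.5554.
%Δp = (93.3 − 60.84)/[(60.84 + 93.3)/2] = 32.46/77.07 ≈ 0.4212.
Arc elasticity E = %Δq/%Δp ≈ -0.5554/0.4212 ≈ -1.319.
|E| > 1: demand is elastic over this range.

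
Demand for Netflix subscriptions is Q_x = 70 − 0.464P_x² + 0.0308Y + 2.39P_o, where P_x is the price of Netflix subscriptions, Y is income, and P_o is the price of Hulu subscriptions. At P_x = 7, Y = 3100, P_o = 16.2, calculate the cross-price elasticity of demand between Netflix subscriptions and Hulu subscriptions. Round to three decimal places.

0.213

At the given point, Q_x = 70 − 0.464(7)² + 0.0308(3100) + 2.39(16.2) = 70 − 22.736 + 95.48 + 38.718 = 181.462.
∂Q_x/∂P_o = +2.39, so E_xy = 2.39·(16.2/181.462) ≈ 0.213.
E_xy > 0: the goods are substitutes.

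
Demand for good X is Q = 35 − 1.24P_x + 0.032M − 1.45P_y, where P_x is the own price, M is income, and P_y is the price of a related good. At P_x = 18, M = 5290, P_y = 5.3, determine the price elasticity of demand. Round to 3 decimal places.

Evaluating quantity at (P_x, M, P_y) gives Q = 35 − 1.24(18) + 0.032(5290) − 1.45(5.3) = 35 − 22.32 + 169.28 − 7.685 = 174.275.
∂Q/∂P_x = −1.24, so E_p = (−1.24)·(18/174.275) ≈ -0.128.
|E_p| < 1: demand is inelastic.

-0.128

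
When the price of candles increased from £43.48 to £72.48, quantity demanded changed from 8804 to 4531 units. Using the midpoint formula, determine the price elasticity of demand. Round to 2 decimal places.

-1.28

%Δq = (4531 − 8804)/[(8804 + 4531)/2] = -4273/6667.5 ≈ -0.6409.
%Δp = (72.48 − 43.48)/[(43.48 + 72.48)/2] = 29/57.98 ≈ 0.5002.
Arc elasticity E = %Δq/%Δp ≈ -0.6409/0.5002 ≈ -1.28.
|E| > 1: demand is elastic over this range.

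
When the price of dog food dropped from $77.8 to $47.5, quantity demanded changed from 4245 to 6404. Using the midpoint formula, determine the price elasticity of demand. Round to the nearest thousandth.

%Δq = (6404 − 4245)/[(4245 + 6404)/2] = 2159/5324.5 ≈ 0.4055.
%Δp = (47.5 − 77.8)/[(77.8 + 47.5)/2] = -30.3/62.65 ≈ -0.4836.
Arc elasticity E = %Δq/%Δp ≈ 0.4055/-0.4836 ≈ -0.838.
|E| < 1: demand is inelastic over this range.

-0.838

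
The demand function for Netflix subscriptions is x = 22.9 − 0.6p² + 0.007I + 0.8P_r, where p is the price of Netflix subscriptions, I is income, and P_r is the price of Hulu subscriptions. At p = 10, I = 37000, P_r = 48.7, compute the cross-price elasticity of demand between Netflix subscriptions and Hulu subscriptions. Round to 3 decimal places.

Evaluating quantity at (p, I, P_r) gives x = 22.9 − 0.6(10)² + 0.007(37000) + 0.8(48.7) = 22.9 − 60 + 259 + 38.96 = 260.86.
∂x/∂P_r = +0.8, so E_xy = 0.8·(48.7/260.86) ≈ 0.149.
E_xy > 0: the goods are substitutes.

0.149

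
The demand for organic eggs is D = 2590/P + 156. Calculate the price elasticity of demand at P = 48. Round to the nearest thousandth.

-0.257

At P = 48, D = 209.9583.
dD/dP = −2590/P² = −1.1241.
Point elasticity E = (dD/dP)·(P/D) = -1.1241 × 48/209.9583 ≈ -0.257.
|E| < 1, so demand is inelastic at this price.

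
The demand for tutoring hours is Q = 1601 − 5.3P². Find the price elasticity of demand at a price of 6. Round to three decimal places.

-0.271

At P = 6, Q = 1410.2.
dQ/dP = −2·5.3·P = −63.6.
Point elasticity E = (dQ/dP)·(P/Q) = -63.6 × 6/1410.2 ≈ -0.271.
|E| < 1, so demand is inelastic at this price.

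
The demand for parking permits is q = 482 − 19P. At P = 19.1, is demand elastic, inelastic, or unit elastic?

At P = 19.1, q = 119.1.
dq/dP = −19.
Point elasticity E = (dq/dP)·(P/q) = -19 × 19.1/119.1 ≈ -3.047.
|E| ≈ 3.047 > 1, so demand is elastic.

elastic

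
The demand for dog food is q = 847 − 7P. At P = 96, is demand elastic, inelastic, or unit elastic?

At P = 96, q = 175.
dq/dP = −7.
Point elasticity E = (dq/dP)·(P/q) = -7 × 96/175 ≈ -3.840.
|E| ≈ 3.840 > 1, so demand is elastic.

elastic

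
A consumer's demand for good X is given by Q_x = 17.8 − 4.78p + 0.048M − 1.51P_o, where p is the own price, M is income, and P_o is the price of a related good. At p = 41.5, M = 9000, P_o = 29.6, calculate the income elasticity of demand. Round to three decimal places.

At the given point, Q_x = 17.8 − 4.78(41.5) + 0.048(9000) − 1.51(29.6) = 17.8 − 198.37 + 432 − 44.696 = 206.734.
∂Q_x/∂M = +0.048, so E_I = 0.048·(9000/206.734) ≈ 2.090.
E_I > 1: normal good (luxury).

2.090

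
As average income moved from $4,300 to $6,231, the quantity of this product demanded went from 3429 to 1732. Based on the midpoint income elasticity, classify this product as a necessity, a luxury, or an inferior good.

inferior

%ΔQ = (1732 − 3429)/[(3429+1732)/2] = -1697/2580.5 ≈ -0.6576.
%ΔI = (6,231 − 4,300)/[(4,300+6,231)/2] = 1931/5265.5 ≈ 0.3667.
E_I = %ΔQ/%ΔI ≈ -1.793.
E_I < 0: inferior good.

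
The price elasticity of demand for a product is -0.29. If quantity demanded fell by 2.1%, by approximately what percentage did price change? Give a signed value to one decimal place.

7.2

%ΔQ ≈ E × %ΔP ⇒ %ΔP = %ΔQ / E = (-2.1%)/(-0.29) ≈ 7.2%.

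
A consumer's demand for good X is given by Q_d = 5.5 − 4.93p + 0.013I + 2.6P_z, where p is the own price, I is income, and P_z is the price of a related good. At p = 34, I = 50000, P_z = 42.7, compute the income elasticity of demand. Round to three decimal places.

Evaluating quantity at (p, I, P_z) gives Q_d = 5.5 − 4.93(34) + 0.013(50000) + 2.6(42.7) = 5.5 − 167.62 + 650 + 111.02 = 598.9.
∂Q_d/∂I = +0.013, so E_I = 0.013·(50000/598.9) ≈ 1.085.
E_I > 1: normal good (luxury).

1.085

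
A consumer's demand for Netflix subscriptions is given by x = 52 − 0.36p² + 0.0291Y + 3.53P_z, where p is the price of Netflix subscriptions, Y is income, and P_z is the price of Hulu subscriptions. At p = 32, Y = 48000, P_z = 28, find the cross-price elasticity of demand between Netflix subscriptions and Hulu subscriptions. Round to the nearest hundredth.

0.08

Substituting, x = 52 − 0.36(32)² + 0.0291(48000) + 3.53(28) = 52 − 368.64 + 1396.8 + 98.84 = 1179.
∂x/∂P_z = +3.53, so E_xy = 3.53·(28/1179) ≈ 0.08.
E_xy > 0: the goods are substitutes.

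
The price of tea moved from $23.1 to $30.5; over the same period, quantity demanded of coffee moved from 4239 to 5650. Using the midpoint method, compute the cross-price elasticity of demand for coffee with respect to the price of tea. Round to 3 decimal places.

1.033

%ΔQ_x = (5650 − 4239)/[(4239+5650)/2] = 1411/4944.5 ≈ 0.2854.
%ΔP_y = (30.5 − 23.1)/[(23.1+30.5)/2] ≈ 0.2761.
E_xy = 0.2854/0.2761 ≈ 1.033.
E_xy > 0, so coffee and tea are substitutes.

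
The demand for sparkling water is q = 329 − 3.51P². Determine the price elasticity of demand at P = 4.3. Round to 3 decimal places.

At P = 4.3, q = 264.1001.
dq/dP = −2·3.51·P = −30.186.
Point elasticity E = (dq/dP)·(P/q) = -30.186 × 4.3/264.1001 ≈ -0.491.
|E| < 1, so demand is inelastic at this price.

-0.491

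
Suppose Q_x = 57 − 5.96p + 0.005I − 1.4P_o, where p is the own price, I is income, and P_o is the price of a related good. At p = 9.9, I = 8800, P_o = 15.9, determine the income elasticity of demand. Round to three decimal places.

2.229

Evaluating quantity at (p, I, P_o) gives Q_x = 57 − 5.96(9.9) + 0.005(8800) − 1.4(15.9) = 57 − 59.004 + 44 − 22.26 = 19.736.
∂Q_x/∂I = +0.005, so E_I = 0.005·(8800/19.736) ≈ 2.229.
E_I > 1: normal good (luxury).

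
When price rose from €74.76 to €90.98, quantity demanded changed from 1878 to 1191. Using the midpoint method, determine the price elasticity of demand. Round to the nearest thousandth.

%Δq = (1191 − 1878)/[(1878 + 1191)/2] = -687/1534.5 ≈ -0.4477.
%ΔP = (90.98 − 74.76)/[(74.76 + 90.98)/2] = 16.22/82.87 ≈ 0.1957.
Arc elasticity E = %Δq/%ΔP ≈ -0.4477/0.1957 ≈ -2.287.
|E| > 1: demand is elastic over this range.

-2.287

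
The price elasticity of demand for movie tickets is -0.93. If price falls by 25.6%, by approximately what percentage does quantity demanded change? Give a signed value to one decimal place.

23.8

%ΔQ ≈ E × %ΔP = (-0.93) × (-25.6%) ≈ 23.8%.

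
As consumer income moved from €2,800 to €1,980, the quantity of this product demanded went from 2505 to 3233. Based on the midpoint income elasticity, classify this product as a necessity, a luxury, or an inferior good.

%ΔQ = (3233 − 2505)/[(2505+3233)/2] = 728/2869 ≈ 0.2537.
%ΔI = (1,980 − 2,800)/[(2,800+1,980)/2] = -820/2390 ≈ -0.3431.
E_I = %ΔQ/%ΔI ≈ -0.740.
E_I < 0: inferior good.

inferior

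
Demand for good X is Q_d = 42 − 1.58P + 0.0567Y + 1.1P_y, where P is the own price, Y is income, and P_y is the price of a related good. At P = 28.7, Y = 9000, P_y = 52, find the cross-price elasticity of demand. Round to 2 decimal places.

Q_d = 42 − 1.58(28.7) + 0.0567(9000) + 1.1(52) = 42 − 45.346 + 510.3 + 57.2 = 564.154.
∂Q_d/∂P_y = +1.1, so E_xy = 1.1·(52/564.154) ≈ 0.10.
E_xy > 0: the goods are substitutes.

0.10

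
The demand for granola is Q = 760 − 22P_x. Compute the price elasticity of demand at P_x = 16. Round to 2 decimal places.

At P_x = 16, Q = 408.
dQ/dP_x = −22.
Point elasticity E = (dQ/dP_x)·(P_x/Q) = -22 × 16/408 ≈ -0.86.
|E| < 1, so demand is inelastic at this price.

-0.86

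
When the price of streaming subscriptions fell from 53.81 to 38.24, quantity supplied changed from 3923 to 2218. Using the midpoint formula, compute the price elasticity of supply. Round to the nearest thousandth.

1.641

%ΔQ = (2218 − 3923)/[(3923 + 2218)/2] = -1705/3070.5 ≈ -0.5553.
%Δp = (38.24 − 53.81)/[(53.81 + 38.24)/2] = -15.57/46.025 ≈ -0.3383.
Arc elasticity E = %ΔQ/%Δp ≈ -0.5553/-0.3383 ≈ 1.641.
|E| > 1: supply is elastic over this range.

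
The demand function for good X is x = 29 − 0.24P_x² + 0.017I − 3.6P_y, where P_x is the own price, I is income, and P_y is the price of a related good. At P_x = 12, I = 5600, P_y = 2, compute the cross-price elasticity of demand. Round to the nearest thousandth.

x = 29 − 0.24(12)² + 0.017(5600) − 3.6(2) = 29 − 34.56 + 95.2 − 7.2 = 82.44.
∂x/∂P_y = −3.6, so E_xy = -3.6·(2/82.44) ≈ -0.087.
E_xy < 0: the goods are complements.

-0.087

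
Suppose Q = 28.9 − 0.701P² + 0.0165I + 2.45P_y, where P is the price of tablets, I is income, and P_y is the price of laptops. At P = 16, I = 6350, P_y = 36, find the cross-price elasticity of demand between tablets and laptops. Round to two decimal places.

Evaluating quantity at (P, I, P_y) gives Q = 28.9 − 0.701(16)² + 0.0165(6350) + 2.45(36) = 28.9 − 179.456 + 104.775 + 88.2 = 42.419.
∂Q/∂P_y = +2.45, so E_xy = 2.45·(36/42.419) ≈ 2.08.
E_xy > 0: the goods are substitutes.

2.08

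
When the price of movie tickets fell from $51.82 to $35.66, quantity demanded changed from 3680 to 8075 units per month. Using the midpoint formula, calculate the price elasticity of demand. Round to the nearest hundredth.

%ΔQ = (8075 − 3680)/[(3680 + 8075)/2] = 4395/5877.5 ≈ 0.7478.
%ΔP = (35.66 − 51.82)/[(51.82 + 35.66)/2] = -16.16/43.74 ≈ -0.3695.
Arc elasticity E = %ΔQ/%ΔP ≈ 0.7478/-0.3695 ≈ -2.02.
|E| > 1: demand is elastic over this range.

-2.02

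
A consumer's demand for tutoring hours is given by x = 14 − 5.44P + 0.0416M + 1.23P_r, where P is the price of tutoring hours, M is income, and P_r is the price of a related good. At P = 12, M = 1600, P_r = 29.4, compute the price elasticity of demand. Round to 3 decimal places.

-1.269

At the given point, x = 14 − 5.44(12) + 0.0416(1600) + 1.23(29.4) = 14 − 65.28 + 66.56 + 36.162 = 51.442.
∂x/∂P = −5.44, so E_p = (−5.44)·(12/51.442) ≈ -1.269.
|E_p| > 1: demand is elastic.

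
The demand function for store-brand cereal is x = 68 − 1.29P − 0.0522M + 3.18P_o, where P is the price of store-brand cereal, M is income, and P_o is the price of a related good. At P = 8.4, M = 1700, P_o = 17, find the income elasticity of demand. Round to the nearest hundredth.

At the given point, x = 68 − 1.29(8.4) − 0.0522(1700) + 3.18(17) = 68 − 10.836 − 88.74 + 54.06 = 22.484.
∂x/∂M = −0.0522, so E_I = -0.0522·(1700/22.484) ≈ -3.95.
E_I < 0: inferior good.

-3.95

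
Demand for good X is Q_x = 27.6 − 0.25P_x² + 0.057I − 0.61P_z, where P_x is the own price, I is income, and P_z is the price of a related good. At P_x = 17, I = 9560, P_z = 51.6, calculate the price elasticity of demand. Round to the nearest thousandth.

-0.308

Q_x = 27.6 − 0.25(17)² + 0.057(9560) − 0.61(51.6) = 27.6 − 72.25 + 544.92 − 31.476 = 468.794.
∂Q_x/∂P_x = −2·0.25·P_x = -8.5, so E_p = -8.5·(17/468.794) ≈ -0.308.
|E_p| < 1: demand is inelastic.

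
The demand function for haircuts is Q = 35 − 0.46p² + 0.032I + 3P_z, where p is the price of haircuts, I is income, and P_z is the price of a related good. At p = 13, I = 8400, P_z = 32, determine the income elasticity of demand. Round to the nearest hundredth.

First evaluate Q: 35 − 0.46(13)² + 0.032(8400) + 3(32) = 35 − 77.74 + 268.8 + 96 = 322.06.
∂Q/∂I = +0.032, so E_I = 0.032·(8400/322.06) ≈ 0.83.
E_I ∈ (0,1): normal good (necessity).

0.83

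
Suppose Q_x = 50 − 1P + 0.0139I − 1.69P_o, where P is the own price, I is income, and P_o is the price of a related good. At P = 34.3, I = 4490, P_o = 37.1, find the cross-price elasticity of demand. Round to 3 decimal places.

-4.068

Q_x = 50 − 1(34.3) + 0.0139(4490) − 1.69(37.1) = 50 − 34.3 + 62.411 − 62.699 = 15.412.
∂Q_x/∂P_o = −1.69, so E_xy = -1.69·(37.1/15.412) ≈ -4.068.
E_xy < 0: the goods are complements.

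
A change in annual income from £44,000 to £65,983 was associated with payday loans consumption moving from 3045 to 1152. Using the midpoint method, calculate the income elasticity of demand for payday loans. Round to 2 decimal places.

-2.26

%ΔQ = (1152 − 3045)/[(3045+1152)/2] = -1893/2098.5 ≈ -0.9021.
%ΔY = (65,983 − 44,000)/[(44,000+65,983)/2] = 21983/54991.5 ≈ 0.3998.
E_I = %ΔQ/%ΔY ≈ -2.26.
E_I < 0: inferior good.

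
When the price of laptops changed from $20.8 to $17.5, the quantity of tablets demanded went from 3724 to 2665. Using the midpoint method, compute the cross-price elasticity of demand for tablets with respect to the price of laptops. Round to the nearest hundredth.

%ΔQ_x = (2665 − 3724)/[(3724+2665)/2] = -1059/3194.5 ≈ -0.3315.
%ΔP_y = (17.5 − 20.8)/[(20.8+17.5)/2] ≈ -0.1723.
E_xy = -0.3315/-0.1723 ≈ 1.92.
E_xy > 0, so tablets and laptops are substitutes.

1.92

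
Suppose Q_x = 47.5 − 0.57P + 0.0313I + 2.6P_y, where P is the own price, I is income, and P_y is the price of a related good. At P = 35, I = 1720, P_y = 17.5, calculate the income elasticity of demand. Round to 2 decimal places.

0.42

Evaluating quantity at (P, I, P_y) gives Q_x = 47.5 − 0.57(35) + 0.0313(1720) + 2.6(17.5) = 47.5 − 19.95 + 53.836 + 45.5 = 126.886.
∂Q_x/∂I = +0.0313, so E_I = 0.0313·(1720/126.886) ≈ 0.42.
E_I ∈ (0,1): normal good (necessity).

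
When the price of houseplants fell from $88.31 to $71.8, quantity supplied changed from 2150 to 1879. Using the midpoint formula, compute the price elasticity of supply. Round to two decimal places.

0.65

%Δq = (1879 − 2150)/[(2150 + 1879)/2] = -271/2014.5 ≈ -0.1345.
%ΔP = (71.8 − 88.31)/[(88.31 + 71.8)/2] = -16.51/80.055 ≈ -0.2062.
Arc elasticity E = %Δq/%ΔP ≈ -0.1345/-0.2062 ≈ 0.65.
|E| < 1: supply is inelastic over this range.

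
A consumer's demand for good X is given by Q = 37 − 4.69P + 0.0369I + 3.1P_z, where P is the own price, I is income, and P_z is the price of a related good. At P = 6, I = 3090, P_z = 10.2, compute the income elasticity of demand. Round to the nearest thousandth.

Evaluating quantity at (P, I, P_z) gives Q = 37 − 4.69(6) + 0.0369(3090) + 3.1(10.2) = 37 − 28.14 + 114.021 + 31.62 = 154.501.
∂Q/∂I = +0.0369, so E_I = 0.0369·(3090/154.501) ≈ 0.738.
E_I ∈ (0,1): normal good (necessity).

0.738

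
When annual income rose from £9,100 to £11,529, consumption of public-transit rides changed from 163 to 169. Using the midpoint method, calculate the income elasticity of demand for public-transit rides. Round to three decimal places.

0.153

%ΔQ = (169 − 163)/[(163+169)/2] = 6/166 ≈ 0.0361.
%ΔI = (11,529 − 9,100)/[(9,100+11,529)/2] = 2429/10314.5 ≈ 0.2355.
E_I = %ΔQ/%ΔI ≈ 0.153.
E_I ∈ (0,1): normal good (necessity).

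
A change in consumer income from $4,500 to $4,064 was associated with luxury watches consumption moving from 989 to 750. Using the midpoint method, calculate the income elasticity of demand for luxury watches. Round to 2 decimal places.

2.70

%ΔQ = (750 − 989)/[(989+750)/2] = -239/869.5 ≈ -0.2749.
%ΔM = (4,064 − 4,500)/[(4,500+4,064)/2] = -436/4282 ≈ -0.1018.
E_I = %ΔQ/%ΔM ≈ 2.70.
E_I > 1: normal good (luxury).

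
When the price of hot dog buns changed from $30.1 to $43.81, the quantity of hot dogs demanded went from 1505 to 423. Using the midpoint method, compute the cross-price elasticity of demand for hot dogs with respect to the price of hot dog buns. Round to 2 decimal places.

%ΔQ_x = (423 − 1505)/[(1505+423)/2] = -1082/964 ≈ -1.1224.
%ΔP_y = (43.81 − 30.1)/[(30.1+43.81)/2] ≈ 0.3710.
E_xy = -1.1224/0.3710 ≈ -3.03.
E_xy < 0, so hot dogs and hot dog buns are complements.

-3.03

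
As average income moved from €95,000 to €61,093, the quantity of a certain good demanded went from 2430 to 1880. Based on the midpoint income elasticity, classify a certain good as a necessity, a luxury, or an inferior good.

necessity

%ΔQ = (1880 − 2430)/[(2430+1880)/2] = -550/2155 ≈ -0.2552.
%ΔI = (61,093 − 95,000)/[(95,000+61,093)/2] = -33907/78046.5 ≈ -0.4344.
E_I = %ΔQ/%ΔI ≈ 0.587.
E_I ∈ (0,1): normal good (necessity).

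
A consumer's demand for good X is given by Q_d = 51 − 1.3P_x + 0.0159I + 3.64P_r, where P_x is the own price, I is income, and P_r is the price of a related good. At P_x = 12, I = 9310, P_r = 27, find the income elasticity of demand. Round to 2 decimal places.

At the given point, Q_d = 51 − 1.3(12) + 0.0159(9310) + 3.64(27) = 51 − 15.6 + 148.029 + 98.28 = 281.709.
∂Q_d/∂I = +0.0159, so E_I = 0.0159·(9310/281.709) ≈ 0.53.
E_I ∈ (0,1): normal good (necessity).

0.53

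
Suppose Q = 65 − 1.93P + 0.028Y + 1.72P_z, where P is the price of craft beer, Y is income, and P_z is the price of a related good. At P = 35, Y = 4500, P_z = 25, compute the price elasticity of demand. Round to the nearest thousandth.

Q = 65 − 1.93(35) + 0.028(4500) + 1.72(25) = 65 − 67.55 + 126 + 43 = 166.45.
∂Q/∂P = −1.93, so E_p = (−1.93)·(35/166.45) ≈ -0.406.
|E_p| < 1: demand is inelastic.

-0.406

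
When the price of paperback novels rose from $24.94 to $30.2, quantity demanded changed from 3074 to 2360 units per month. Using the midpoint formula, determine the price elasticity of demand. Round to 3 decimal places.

%ΔQ = (2360 − 3074)/[(3074 + 2360)/2] = -714/2717 ≈ -0.2628.
%ΔP = (30.2 − 24.94)/[(24.94 + 30.2)/2] = 5.26/27.57 ≈ 0.1908.
Arc elasticity E = %ΔQ/%ΔP ≈ -0.2628/0.1908 ≈ -1.377.
|E| > 1: demand is elastic over this range.

-1.377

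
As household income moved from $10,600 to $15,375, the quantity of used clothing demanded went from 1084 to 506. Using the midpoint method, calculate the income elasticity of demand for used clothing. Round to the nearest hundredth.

%ΔQ = (506 − 1084)/[(1084+506)/2] = -578/795 ≈ -0.7270.
%ΔM = (15,375 − 10,600)/[(10,600+15,375)/2] = 4775/12987.5 ≈ 0.3677.
E_I = %ΔQ/%ΔM ≈ -1.98.
E_I < 0: inferior good.

-1.98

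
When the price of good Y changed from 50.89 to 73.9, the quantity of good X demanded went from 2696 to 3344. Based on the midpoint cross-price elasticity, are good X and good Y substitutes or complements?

substitutes

%ΔQ_x = (3344 − 2696)/[(2696+3344)/2] = 648/3020 ≈ 0.2146.
%ΔP_y = (73.9 − 50.89)/[(50.89+73.9)/2] ≈ 0.3688.
E_xy = 0.2146/0.3688 ≈ 0.582.
E_xy > 0, so the goods are substitutes.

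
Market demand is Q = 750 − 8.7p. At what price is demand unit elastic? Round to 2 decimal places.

43.10

For linear demand Q = a − bp, E = −bp/(a − bp). |E| = 1 ⇒ bp = a − bp ⇒ p = a/(2b).
p = 750/(2·8.7) ≈ 43.10.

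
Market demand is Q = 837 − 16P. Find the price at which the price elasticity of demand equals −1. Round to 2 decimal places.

26.16

For linear demand Q = a − bP, E = −bP/(a − bP). |E| = 1 ⇒ bP = a − bP ⇒ P = a/(2b).
P = 837/(2·16) ≈ 26.16.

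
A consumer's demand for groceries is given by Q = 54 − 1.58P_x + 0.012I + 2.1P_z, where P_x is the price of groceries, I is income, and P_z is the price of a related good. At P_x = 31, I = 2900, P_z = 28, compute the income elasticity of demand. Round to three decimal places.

Substituting, Q = 54 − 1.58(31) + 0.012(2900) + 2.1(28) = 54 − 48.98 + 34.8 + 58.8 = 98.62.
∂Q/∂I = +0.012, so E_I = 0.012·(2900/98.62) ≈ 0.353.
E_I ∈ (0,1): normal good (necessity).

0.353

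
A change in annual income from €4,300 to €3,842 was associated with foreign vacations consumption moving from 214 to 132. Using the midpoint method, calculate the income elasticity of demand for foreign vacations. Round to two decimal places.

%ΔQ = (132 − 214)/[(214+132)/2] = -82/173 ≈ -0.4740.
%ΔM = (3,842 − 4,300)/[(4,300+3,842)/2] = -458/4071 ≈ -0.1125.
E_I = %ΔQ/%ΔM ≈ 4.21.
E_I > 1: normal good (luxury).

4.21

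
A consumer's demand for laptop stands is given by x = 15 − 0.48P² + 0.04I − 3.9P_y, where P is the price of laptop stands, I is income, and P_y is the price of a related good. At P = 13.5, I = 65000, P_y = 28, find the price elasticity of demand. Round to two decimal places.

-0.07

x = 15 − 0.48(13.5)² + 0.04(65000) − 3.9(28) = 15 − 87.48 + 2600 − 109.2 = 2418.32.
∂x/∂P = −2·0.48·P = -12.96, so E_p = -12.96·(13.5/2418.32) ≈ -0.07.
|E_p| < 1: demand is inelastic.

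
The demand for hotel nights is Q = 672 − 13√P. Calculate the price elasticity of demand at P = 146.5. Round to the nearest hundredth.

-0.15

At P = 146.5, Q = 514.6517.
dQ/dP = −13/(2√P) = −13/(2·12.1037).
Point elasticity E = (dQ/dP)·(P/Q) = -0.537 × 146.5/514.6517 ≈ -0.15.
|E| < 1, so demand is inelastic at this price.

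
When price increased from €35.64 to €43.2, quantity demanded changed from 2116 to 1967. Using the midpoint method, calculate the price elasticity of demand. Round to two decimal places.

-0.38

%ΔQ = (1967 − 2116)/[(2116 + 1967)/2] = -149/2041.5 ≈ -0.0730.
%ΔP = (43.2 − 35.64)/[(35.64 + 43.2)/2] = 7.56/39.42 ≈ 0.1918.
Arc elasticity E = %ΔQ/%ΔP ≈ -0.0730/0.1918 ≈ -0.38.
|E| < 1: demand is inelastic over this range.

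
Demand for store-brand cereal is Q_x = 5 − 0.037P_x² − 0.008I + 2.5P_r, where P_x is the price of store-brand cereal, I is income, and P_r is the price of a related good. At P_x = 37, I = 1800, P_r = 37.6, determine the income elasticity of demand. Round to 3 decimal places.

At the given point, Q_x = 5 − 0.037(37)² − 0.008(1800) + 2.5(37.6) = 5 − 50.653 − 14.4 + 94 = 33.947.
∂Q_x/∂I = −0.008, so E_I = -0.008·(1800/33.947) ≈ -0.424.
E_I < 0: inferior good.

-0.424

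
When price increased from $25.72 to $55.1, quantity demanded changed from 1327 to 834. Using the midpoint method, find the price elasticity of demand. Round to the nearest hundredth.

-0.63

%ΔQ = (834 − 1327)/[(1327 + 834)/2] = -493/1080.5 ≈ -0.4563.
%ΔP = (55.1 − 25.72)/[(25.72 + 55.1)/2] = 29.38/40.41 ≈ 0.7270.
Arc elasticity E = %ΔQ/%ΔP ≈ -0.4563/0.7270 ≈ -0.63.
|E| < 1: demand is inelastic over this range.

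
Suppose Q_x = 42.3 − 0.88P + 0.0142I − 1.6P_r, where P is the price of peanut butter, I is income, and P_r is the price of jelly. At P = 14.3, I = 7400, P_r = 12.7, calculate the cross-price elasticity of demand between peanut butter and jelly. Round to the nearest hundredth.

-0.18

First evaluate Q_x: 42.3 − 0.88(14.3) + 0.0142(7400) − 1.6(12.7) = 42.3 − 12.584 + 105.08 − 20.32 = 114.476.
∂Q_x/∂P_r = −1.6, so E_xy = -1.6·(12.7/114.476) ≈ -0.18.
E_xy < 0: the goods are complements.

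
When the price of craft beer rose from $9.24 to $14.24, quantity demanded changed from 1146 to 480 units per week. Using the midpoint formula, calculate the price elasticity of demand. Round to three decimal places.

-1.923

%Δq = (480 − 1146)/[(1146 + 480)/2] = -666/813 ≈ -0.8192.
%ΔP = (14.24 − 9.24)/[(9.24 + 14.24)/2] = 5/11.74 ≈ 0.4259.
Arc elasticity E = %Δq/%ΔP ≈ -0.8192/0.4259 ≈ -1.923.
|E| > 1: demand is elastic over this range.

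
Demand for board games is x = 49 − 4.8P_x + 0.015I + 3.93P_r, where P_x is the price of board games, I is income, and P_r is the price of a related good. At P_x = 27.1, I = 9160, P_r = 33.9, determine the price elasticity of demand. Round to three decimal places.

-0.686

First evaluate x: 49 − 4.8(27.1) + 0.015(9160) + 3.93(33.9) = 49 − 130.08 + 137.4 + 133.227 = 189.547.
∂x/∂P_x = −4.8, so E_p = (−4.8)·(27.1/189.547) ≈ -0.686.
|E_p| < 1: demand is inelastic.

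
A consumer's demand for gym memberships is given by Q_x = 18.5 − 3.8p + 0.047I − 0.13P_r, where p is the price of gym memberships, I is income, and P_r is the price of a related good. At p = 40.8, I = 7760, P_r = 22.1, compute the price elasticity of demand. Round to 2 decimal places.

Q_x = 18.5 − 3.8(40.8) + 0.047(7760) − 0.13(22.1) = 18.5 − 155.04 + 364.72 − 2.873 = 225.307.
∂Q_x/∂p = −3.8, so E_p = (−3.8)·(40.8/225.307) ≈ -0.69.
|E_p| < 1: demand is inelastic.

-0.69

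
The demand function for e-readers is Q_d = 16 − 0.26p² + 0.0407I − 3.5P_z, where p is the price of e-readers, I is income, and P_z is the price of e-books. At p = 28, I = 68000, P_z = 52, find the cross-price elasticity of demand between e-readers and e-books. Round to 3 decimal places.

-0.076

At the given point, Q_d = 16 − 0.26(28)² + 0.0407(68000) − 3.5(52) = 16 − 203.84 + 2767.6 − 182 = 2397.76.
∂Q_d/∂P_z = −3.5, so E_xy = -3.5·(52/2397.76) ≈ -0.076.
E_xy < 0: the goods are complements.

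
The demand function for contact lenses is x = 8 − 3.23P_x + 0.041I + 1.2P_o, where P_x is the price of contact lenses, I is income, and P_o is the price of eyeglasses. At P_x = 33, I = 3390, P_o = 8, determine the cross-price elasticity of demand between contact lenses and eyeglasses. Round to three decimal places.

First evaluate x: 8 − 3.23(33) + 0.041(3390) + 1.2(8) = 8 − 106.59 + 138.99 + 9.6 = 50.
∂x/∂P_o = +1.2, so E_xy = 1.2·(8/50) ≈ 0.192.
E_xy > 0: the goods are substitutes.

0.192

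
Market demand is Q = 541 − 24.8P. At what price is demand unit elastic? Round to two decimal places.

For linear demand Q = a − bP, E = −bP/(a − bP). |E| = 1 ⇒ bP = a − bP ⇒ P = a/(2b).
P = 541/(2·24.8) ≈ 10.91.

10.91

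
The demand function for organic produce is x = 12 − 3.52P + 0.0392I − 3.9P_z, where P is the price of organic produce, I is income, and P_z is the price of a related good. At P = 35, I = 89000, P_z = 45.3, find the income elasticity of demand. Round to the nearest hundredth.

x = 12 − 3.52(35) + 0.0392(89000) − 3.9(45.3) = 12 − 123.2 + 3488.8 − 176.67 = 3200.93.
∂x/∂I = +0.0392, so E_I = 0.0392·(89000/3200.93) ≈ 1.09.
E_I > 1: normal good (luxury).

1.09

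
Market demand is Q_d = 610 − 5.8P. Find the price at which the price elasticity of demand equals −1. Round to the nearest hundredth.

52.59

For linear demand Q_d = a − bP, E = −bP/(a − bP). |E| = 1 ⇒ bP = a − bP ⇒ P = a/(2b).
P = 610/(2·5.8) ≈ 52.59.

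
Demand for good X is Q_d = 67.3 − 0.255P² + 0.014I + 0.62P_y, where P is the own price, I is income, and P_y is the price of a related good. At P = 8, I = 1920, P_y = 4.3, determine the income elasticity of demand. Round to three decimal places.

Substituting, Q_d = 67.3 − 0.255(8)² + 0.014(1920) + 0.62(4.3) = 67.3 − 16.32 + 26.88 + 2.666 = 80.526.
∂Q_d/∂I = +0.014, so E_I = 0.014·(1920/80.526) ≈ 0.334.
E_I ∈ (0,1): normal good (necessity).

0.334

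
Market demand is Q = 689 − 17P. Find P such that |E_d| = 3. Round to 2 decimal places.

Set −bP/(a − bP) = −3 ⇒ bP = 3(a − bP) ⇒ bP(1+3) = 3·a.
P = 3·689/(17·4) ≈ 30.40.

30.40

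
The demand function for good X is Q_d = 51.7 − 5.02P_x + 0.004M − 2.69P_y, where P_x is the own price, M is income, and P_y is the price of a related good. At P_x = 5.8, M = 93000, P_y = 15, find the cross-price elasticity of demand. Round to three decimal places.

-0.114

First evaluate Q_d: 51.7 − 5.02(5.8) + 0.004(93000) − 2.69(15) = 51.7 − 29.116 + 372 − 40.35 = 354.234.
∂Q_d/∂P_y = −2.69, so E_xy = -2.69·(15/354.234) ≈ -0.114.
E_xy < 0: the goods are complements.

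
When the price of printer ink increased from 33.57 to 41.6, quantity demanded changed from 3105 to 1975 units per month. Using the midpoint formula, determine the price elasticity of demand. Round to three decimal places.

-2.082

%ΔQ = (1975 − 3105)/[(3105 + 1975)/2] = -1130/2540 ≈ -0.4449.
%Δp = (41.6 − 33.57)/[(33.57 + 41.6)/2] = 8.03/37.585 ≈ 0.2136.
Arc elasticity E = %ΔQ/%Δp ≈ -0.4449/0.2136 ≈ -2.082.
|E| > 1: demand is elastic over this range.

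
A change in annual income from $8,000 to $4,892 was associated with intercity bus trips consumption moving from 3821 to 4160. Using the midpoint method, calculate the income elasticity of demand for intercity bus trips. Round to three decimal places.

-0.176

%ΔQ = (4160 − 3821)/[(3821+4160)/2] = 339/3990.5 ≈ 0.0850.
%ΔM = (4,892 − 8,000)/[(8,000+4,892)/2] = -3108/6446 ≈ -0.4822.
E_I = %ΔQ/%ΔM ≈ -0.176.
E_I < 0: inferior good.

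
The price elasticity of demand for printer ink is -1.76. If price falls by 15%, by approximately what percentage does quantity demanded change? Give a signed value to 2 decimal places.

26.40

%ΔQ ≈ E × %ΔP = (-1.76) × (-15%) = 26.40%.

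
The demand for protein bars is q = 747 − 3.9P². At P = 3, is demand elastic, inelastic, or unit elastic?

At P = 3, q = 711.9.
dq/dP = −2·3.9·P = −23.4.
Point elasticity E = (dq/dP)·(P/q) = -23.4 × 3/711.9 ≈ -0.099.
|E| ≈ 0.099 < 1, so demand is inelastic.

inelastic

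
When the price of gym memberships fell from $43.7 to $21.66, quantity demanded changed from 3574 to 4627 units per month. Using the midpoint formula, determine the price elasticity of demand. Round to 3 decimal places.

-0.381

%ΔQ = (4627 − 3574)/[(3574 + 4627)/2] = 1053/4100.5 ≈ 0.2568.
%ΔP = (21.66 − 43.7)/[(43.7 + 21.66)/2] = -22.04/32.68 ≈ -0.6744.
Arc elasticity E = %ΔQ/%ΔP ≈ 0.2568/-0.6744 ≈ -0.381.
|E| < 1: demand is inelastic over this range.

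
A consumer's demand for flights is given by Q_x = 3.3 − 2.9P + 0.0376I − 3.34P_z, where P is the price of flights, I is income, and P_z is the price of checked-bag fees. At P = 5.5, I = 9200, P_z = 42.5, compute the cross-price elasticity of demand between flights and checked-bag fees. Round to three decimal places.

At the given point, Q_x = 3.3 − 2.9(5.5) + 0.0376(9200) − 3.34(42.5) = 3.3 − 15.95 + 345.92 − 141.95 = 191.32.
∂Q_x/∂P_z = −3.34, so E_xy = -3.34·(42.5/191.32) ≈ -0.742.
E_xy < 0: the goods are complements.

-0.742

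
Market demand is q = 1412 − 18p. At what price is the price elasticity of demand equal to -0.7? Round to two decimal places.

32.30

Set −bp/(a − bp) = −0.7 ⇒ bp = 0.7(a − bp) ⇒ bp(1+0.7) = 0.7·a.
p = 0.7·1412/(18·1.7) ≈ 32.30.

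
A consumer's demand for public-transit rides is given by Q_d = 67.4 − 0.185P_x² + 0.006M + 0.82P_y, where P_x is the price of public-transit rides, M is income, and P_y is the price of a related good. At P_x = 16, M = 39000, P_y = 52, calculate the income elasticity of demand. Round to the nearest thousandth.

0.789

At the given point, Q_d = 67.4 − 0.185(16)² + 0.006(39000) + 0.82(52) = 67.4 − 47.36 + 234 + 42.64 = 296.68.
∂Q_d/∂M = +0.006, so E_I = 0.006·(39000/296.68) ≈ 0.789.
E_I ∈ (0,1): normal good (necessity).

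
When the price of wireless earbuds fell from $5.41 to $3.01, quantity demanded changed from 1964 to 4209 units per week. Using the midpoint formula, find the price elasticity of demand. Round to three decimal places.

%Δq = (4209 − 1964)/[(1964 + 4209)/2] = 2245/3086.5 ≈ 0.7274.
%ΔP = (3.01 − 5.41)/[(5.41 + 3.01)/2] = -2.4/4.21 ≈ -0.5701.
Arc elasticity E = %Δq/%ΔP ≈ 0.7274/-0.5701 ≈ -1.276.
|E| > 1: demand is elastic over this range.

-1.276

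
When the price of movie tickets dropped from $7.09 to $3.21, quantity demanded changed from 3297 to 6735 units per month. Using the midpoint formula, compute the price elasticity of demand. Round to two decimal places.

-0.91

%ΔQ = (6735 − 3297)/[(3297 + 6735)/2] = 3438/5016 ≈ 0.6854.
%Δp = (3.21 − 7.09)/[(7.09 + 3.21)/2] = -3.88/5.15 ≈ -0.7534.
Arc elasticity E = %ΔQ/%Δp ≈ 0.6854/-0.7534 ≈ -0.91.
|E| < 1: demand is inelastic over this range.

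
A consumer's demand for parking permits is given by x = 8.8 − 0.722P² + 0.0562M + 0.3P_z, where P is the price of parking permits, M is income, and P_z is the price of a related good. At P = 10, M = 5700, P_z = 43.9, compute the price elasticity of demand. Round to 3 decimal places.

Evaluating quantity at (P, M, P_z) gives x = 8.8 − 0.722(10)² + 0.0562(5700) + 0.3(43.9) = 8.8 − 72.2 + 320.34 + 13.17 = 270.11.
∂x/∂P = −2·0.722·P = -14.44, so E_p = -14.44·(10/270.11) ≈ -0.535.
|E_p| < 1: demand is inelastic.

-0.535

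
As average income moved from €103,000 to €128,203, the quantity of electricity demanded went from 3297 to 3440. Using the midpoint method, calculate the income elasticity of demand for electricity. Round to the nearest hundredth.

%ΔQ = (3440 − 3297)/[(3297+3440)/2] = 143/3368.5 ≈ 0.0425.
%ΔI = (128,203 − 103,000)/[(103,000+128,203)/2] = 25203/115601.5 ≈ 0.2180.
E_I = %ΔQ/%ΔI ≈ 0.19.
E_I ∈ (0,1): normal good (necessity).

0.19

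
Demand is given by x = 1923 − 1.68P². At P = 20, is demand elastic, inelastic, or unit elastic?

At P = 20, x = 1251.
dx/dP = −2·1.68·P = −67.2.
Point elasticity E = (dx/dP)·(P/x) = -67.2 × 20/1251 ≈ -1.074.
|E| ≈ 1.074 > 1, so demand is elastic.

elastic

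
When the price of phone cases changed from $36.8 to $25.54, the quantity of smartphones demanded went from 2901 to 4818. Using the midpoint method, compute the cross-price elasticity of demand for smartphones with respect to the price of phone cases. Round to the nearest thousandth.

%ΔQ_x = (4818 − 2901)/[(2901+4818)/2] = 1917/3859.5 ≈ 0.4967.
%ΔP_y = (25.54 − 36.8)/[(36.8+25.54)/2] ≈ -0.3612.
E_xy = 0.4967/-0.3612 ≈ -1.375.
E_xy < 0, so smartphones and phone cases are complements.

-1.375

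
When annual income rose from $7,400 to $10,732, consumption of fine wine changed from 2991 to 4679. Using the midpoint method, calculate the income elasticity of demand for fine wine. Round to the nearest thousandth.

1.198

%ΔQ = (4679 − 2991)/[(2991+4679)/2] = 1688/3835 ≈ 0.4402.
%ΔM = (10,732 − 7,400)/[(7,400+10,732)/2] = 3332/9066 ≈ 0.3675.
E_I = %ΔQ/%ΔM ≈ 1.198.
E_I > 1: normal good (luxury).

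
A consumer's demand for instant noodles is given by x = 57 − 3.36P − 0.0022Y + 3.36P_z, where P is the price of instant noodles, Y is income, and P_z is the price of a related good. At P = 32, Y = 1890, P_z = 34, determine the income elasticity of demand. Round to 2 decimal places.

Substituting, x = 57 − 3.36(32) − 0.0022(1890) + 3.36(34) = 57 − 107.52 − 4.158 + 114.24 = 59.562.
∂x/∂Y = −0.0022, so E_I = -0.0022·(1890/59.562) ≈ -0.07.
E_I < 0: inferior good.

-0.07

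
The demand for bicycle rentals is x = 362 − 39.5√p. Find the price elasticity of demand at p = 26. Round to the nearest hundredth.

-0.63

At p = 26, x = 160.5887.
dx/dp = −39.5/(2√p) = −39.5/(2·5.099).
Point elasticity E = (dx/dp)·(p/x) = -3.8733 × 26/160.5887 ≈ -0.63.
|E| < 1, so demand is inelastic at this price.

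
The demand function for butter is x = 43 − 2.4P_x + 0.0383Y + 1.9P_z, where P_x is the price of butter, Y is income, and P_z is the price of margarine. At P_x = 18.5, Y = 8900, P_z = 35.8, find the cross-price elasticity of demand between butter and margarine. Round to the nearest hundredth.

0.17

At the given point, x = 43 − 2.4(18.5) + 0.0383(8900) + 1.9(35.8) = 43 − 44.4 + 340.87 + 68.02 = 407.49.
∂x/∂P_z = +1.9, so E_xy = 1.9·(35.8/407.49) ≈ 0.17.
E_xy > 0: the goods are substitutes.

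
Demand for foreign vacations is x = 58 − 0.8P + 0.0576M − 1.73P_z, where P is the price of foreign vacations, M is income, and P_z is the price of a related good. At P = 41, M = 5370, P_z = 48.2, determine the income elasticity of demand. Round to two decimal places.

1.23

x = 58 − 0.8(41) + 0.0576(5370) − 1.73(48.2) = 58 − 32.8 + 309.312 − 83.386 = 251.126.
∂x/∂M = +0.0576, so E_I = 0.0576·(5370/251.126) ≈ 1.23.
E_I > 1: normal good (luxury).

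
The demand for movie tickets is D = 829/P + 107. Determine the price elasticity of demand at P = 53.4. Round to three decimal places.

-0.127

At P = 53.4, D = 122.5243.
dD/dP = −829/P² = −0.2907.
Point elasticity E = (dD/dP)·(P/D) = -0.2907 × 53.4/122.5243 ≈ -0.127.
|E| < 1, so demand is inelastic at this price.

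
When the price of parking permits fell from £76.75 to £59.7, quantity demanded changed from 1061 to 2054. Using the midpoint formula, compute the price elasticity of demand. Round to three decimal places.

-2.551

%Δq = (2054 − 1061)/[(1061 + 2054)/2] = 993/1557.5 ≈ 0.6376.
%ΔP = (59.7 − 76.75)/[(76.75 + 59.7)/2] = -17.05/68.225 ≈ -0.2499.
Arc elasticity E = %Δq/%ΔP ≈ 0.6376/-0.2499 ≈ -2.551.
|E| > 1: demand is elastic over this range.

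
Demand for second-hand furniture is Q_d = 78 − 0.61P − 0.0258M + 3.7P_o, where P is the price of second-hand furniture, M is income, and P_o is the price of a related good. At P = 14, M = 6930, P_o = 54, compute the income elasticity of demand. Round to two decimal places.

-1.98

Q_d = 78 − 0.61(14) − 0.0258(6930) + 3.7(54) = 78 − 8.54 − 178.794 + 199.8 = 90.466.
∂Q_d/∂M = −0.0258, so E_I = -0.0258·(6930/90.466) ≈ -1.98.
E_I < 0: inferior good.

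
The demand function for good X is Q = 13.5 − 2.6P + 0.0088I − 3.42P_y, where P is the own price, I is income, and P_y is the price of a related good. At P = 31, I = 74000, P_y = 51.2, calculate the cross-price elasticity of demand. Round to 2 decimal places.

-0.43

Evaluating quantity at (P, I, P_y) gives Q = 13.5 − 2.6(31) + 0.0088(74000) − 3.42(51.2) = 13.5 − 80.6 + 651.2 − 175.104 = 408.996.
∂Q/∂P_y = −3.42, so E_xy = -3.42·(51.2/408.996) ≈ -0.43.
E_xy < 0: the goods are complements.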